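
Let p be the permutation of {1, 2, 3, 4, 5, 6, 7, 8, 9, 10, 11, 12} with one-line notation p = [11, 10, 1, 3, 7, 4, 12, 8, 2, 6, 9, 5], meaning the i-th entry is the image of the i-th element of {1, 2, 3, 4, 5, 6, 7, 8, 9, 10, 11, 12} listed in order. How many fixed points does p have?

1

The fixed points (elements with p(x) = x) are {8}, so there is 1.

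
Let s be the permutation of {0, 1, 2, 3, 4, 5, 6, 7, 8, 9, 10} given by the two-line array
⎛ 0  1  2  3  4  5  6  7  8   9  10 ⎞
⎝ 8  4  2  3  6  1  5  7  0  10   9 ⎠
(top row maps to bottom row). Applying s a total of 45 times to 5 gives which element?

1

Tracing 5 → 1 → … returns to 5 after 4 steps, so 5 lies in a 4-cycle (1, 4, 6, 5).
On a 4-cycle, s^4 is the identity, so s^45 = s^1 there (45 ≡ 1 mod 4).
Stepping 1 place around the cycle: 5 → 1.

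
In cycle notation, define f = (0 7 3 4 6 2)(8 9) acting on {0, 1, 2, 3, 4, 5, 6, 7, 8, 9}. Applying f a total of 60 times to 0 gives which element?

0

0 lies in the 6-cycle (0 7 3 4 6 2).
On a 6-cycle, f^6 is the identity, so f^60 = f^0 there (60 ≡ 0 mod 6).
So f^60(0) = 0.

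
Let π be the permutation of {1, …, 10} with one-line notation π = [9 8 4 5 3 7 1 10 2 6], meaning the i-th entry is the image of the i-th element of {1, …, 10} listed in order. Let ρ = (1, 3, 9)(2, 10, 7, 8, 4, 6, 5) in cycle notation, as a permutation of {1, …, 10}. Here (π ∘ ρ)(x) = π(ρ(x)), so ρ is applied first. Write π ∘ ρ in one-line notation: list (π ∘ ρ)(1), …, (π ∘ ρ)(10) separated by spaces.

Chase each element through ρ then π: 1 → 3 → 4; 2 → 10 → 6; 3 → 9 → 2; 4 → 6 → 7; 5 → 2 → 8; 6 → 5 → 3; 7 → 8 → 10; 8 → 4 → 5; 9 → 1 → 9; 10 → 7 → 1.
So π ∘ ρ in one-line form is 4 6 2 7 8 3 10 5 9 1.

4 6 2 7 8 3 10 5 9 1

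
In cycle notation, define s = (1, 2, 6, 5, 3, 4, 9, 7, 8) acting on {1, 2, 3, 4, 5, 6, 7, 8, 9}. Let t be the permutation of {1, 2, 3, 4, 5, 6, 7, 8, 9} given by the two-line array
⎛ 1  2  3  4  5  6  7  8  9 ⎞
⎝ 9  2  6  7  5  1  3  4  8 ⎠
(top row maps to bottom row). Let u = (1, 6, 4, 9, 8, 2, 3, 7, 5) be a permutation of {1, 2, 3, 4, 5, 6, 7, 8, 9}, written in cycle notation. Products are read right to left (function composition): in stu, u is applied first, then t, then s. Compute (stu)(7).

Apply the permutations in order: u(7) = 5, then t(5) = 5, then s(5) = 3. So (stu)(7) = 3.

3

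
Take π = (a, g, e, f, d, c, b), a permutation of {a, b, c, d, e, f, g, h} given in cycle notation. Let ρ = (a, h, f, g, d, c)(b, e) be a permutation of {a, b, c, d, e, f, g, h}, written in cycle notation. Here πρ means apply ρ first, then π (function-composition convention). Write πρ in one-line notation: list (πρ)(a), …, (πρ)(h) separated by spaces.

(πρ)(x) = π(ρ(x)). Computing each image: π(ρ(a)) = π(h) = h, π(ρ(b)) = π(e) = f, π(ρ(c)) = π(a) = g, π(ρ(d)) = π(c) = b, π(ρ(e)) = π(b) = a, π(ρ(f)) = π(g) = e, π(ρ(g)) = π(d) = c, π(ρ(h)) = π(f) = d.
Hence πρ = [h f g b a e c d].

h f g b a e c d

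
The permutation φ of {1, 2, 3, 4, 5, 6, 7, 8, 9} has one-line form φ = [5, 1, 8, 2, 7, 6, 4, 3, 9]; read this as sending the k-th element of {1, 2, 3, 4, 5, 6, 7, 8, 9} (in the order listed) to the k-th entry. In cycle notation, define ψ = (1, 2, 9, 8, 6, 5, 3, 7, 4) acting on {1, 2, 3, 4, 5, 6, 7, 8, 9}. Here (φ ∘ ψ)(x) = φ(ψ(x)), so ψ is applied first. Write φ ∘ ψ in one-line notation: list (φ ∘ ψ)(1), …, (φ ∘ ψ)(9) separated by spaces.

For each element, apply ψ then φ: 1 → 2 → 1; 2 → 9 → 9; 3 → 7 → 4; 4 → 1 → 5; 5 → 3 → 8; 6 → 5 → 7; 7 → 4 → 2; 8 → 6 → 6; 9 → 8 → 3.
So φ ∘ ψ in one-line form is 1 9 4 5 8 7 2 6 3.

1 9 4 5 8 7 2 6 3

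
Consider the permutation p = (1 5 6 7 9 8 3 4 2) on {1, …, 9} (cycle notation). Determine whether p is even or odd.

The cycle lengths are 9.
A cycle is odd iff its length is even; p has 0 even-length cycles, so sgn(p) = (−1)^0 and p is even.

even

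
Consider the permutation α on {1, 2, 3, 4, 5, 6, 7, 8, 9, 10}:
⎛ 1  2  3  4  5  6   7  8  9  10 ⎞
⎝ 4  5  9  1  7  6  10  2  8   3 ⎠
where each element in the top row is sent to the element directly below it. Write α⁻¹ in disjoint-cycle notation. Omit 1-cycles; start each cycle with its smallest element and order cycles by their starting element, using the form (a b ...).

(1 4)(2 8 9 3 10 7 5)

The cycle decomposition of α is (1 4)(2 5 7 10 3 9 8).
Reversing each cycle (and rotating so the smallest element leads) gives α⁻¹ = (1 4)(2 8 9 3 10 7 5).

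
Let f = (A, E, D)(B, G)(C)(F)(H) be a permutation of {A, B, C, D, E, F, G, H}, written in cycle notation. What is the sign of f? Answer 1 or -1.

-1

The cycle lengths are 3, 2, 1, 1, 1.
A cycle is odd iff its length is even; f has 1 even-length cycle, so sgn(f) = (−1)^1 and f is odd.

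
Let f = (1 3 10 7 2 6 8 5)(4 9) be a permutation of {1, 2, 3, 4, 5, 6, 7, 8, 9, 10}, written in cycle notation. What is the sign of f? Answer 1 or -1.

1

The cycle lengths are 8, 2.
A cycle is odd iff its length is even; f has 2 even-length cycles, so sgn(f) = (−1)^2 and f is even.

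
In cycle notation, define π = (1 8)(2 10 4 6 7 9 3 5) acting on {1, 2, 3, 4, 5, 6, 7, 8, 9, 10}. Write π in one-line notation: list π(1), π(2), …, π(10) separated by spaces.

8 10 5 6 2 7 9 1 3 4

Each element maps to the next entry in its cycle (wrapping to the front): 1→8, 2→10, 3→5, 4→6, 5→2, 6→7, 7→9, 8→1, 9→3, 10→4.
So the one-line form is 8 10 5 6 2 7 9 1 3 4.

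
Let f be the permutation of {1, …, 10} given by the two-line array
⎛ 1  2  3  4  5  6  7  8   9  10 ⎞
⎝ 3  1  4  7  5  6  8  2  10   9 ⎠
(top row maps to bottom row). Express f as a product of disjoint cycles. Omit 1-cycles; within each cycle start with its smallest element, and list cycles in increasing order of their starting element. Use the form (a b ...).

(1 3 4 7 8 2)(9 10)

From 1: 1 → 3 → 4 → 7 → 8 → 2 → 1, closing the cycle (1 3 4 7 8 2).
Repeating from the next unused element and collecting all non-trivial cycles gives (1 3 4 7 8 2)(9 10).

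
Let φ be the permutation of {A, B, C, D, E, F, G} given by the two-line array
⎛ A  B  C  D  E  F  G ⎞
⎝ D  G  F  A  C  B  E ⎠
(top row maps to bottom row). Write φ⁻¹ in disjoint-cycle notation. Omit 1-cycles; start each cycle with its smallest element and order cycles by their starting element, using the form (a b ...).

(A D)(B F C E G)

First write φ in disjoint cycles: (A D)(B G E C F).
The inverse reverses every cycle; in canonical form, φ⁻¹ = (A D)(B F C E G).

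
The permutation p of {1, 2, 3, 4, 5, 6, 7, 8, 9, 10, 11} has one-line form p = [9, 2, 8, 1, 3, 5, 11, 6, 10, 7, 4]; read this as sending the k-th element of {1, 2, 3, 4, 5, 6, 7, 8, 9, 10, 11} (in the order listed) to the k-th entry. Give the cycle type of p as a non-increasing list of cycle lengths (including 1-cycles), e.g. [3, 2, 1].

The disjoint cycles are (1 9 10 7 11 4)(2)(3 8 6 5), with lengths 6, 4, 1 in non-increasing order.

[6, 4, 1]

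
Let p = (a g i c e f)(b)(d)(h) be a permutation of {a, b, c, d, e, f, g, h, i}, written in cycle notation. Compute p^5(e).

c

e lies in the 6-cycle (a g i c e f).
Stepping 5 places around the cycle: e → f → a → g → i → c.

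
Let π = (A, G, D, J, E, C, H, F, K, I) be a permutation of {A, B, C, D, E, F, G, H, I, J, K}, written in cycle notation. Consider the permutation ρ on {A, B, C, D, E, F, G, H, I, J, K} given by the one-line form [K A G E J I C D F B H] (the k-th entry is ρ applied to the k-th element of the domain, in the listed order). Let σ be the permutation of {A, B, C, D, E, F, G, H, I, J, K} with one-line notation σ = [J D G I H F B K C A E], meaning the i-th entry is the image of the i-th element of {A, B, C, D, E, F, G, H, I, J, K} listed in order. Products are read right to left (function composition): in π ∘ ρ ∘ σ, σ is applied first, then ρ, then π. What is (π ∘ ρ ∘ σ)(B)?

Apply the permutations in order: σ(B) = D, then ρ(D) = E, then π(E) = C. So (π ∘ ρ ∘ σ)(B) = C.

C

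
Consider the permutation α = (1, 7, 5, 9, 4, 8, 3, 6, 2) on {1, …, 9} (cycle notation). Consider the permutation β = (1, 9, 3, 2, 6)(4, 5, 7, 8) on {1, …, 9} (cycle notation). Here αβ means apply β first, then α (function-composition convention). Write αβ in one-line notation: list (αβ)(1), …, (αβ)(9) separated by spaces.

4 2 1 9 5 7 3 8 6

(αβ)(x) = α(β(x)). Computing each image: α(β(1)) = α(9) = 4, α(β(2)) = α(6) = 2, α(β(3)) = α(2) = 1, α(β(4)) = α(5) = 9, α(β(5)) = α(7) = 5, α(β(6)) = α(1) = 7, α(β(7)) = α(8) = 3, α(β(8)) = α(4) = 8, α(β(9)) = α(3) = 6.
Hence αβ = [4 2 1 9 5 7 3 8 6].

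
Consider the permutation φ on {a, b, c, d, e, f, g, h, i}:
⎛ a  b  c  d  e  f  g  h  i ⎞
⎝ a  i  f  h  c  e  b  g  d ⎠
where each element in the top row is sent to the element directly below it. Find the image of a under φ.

The entry below a in the array is a, so φ(a) = a.

a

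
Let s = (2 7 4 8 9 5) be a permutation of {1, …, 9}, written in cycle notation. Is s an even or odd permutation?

The cycle lengths are 6, 1, 1, 1.
A cycle of length ℓ contributes ℓ−1 transpositions, so s is a product of 5 transpositions — odd.

odd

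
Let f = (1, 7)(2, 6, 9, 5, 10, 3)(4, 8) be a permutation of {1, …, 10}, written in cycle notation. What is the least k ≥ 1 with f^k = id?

6

The disjoint cycles have lengths 6, 2, 2.
The order of f is the least common multiple of its cycle lengths: lcm(6, 2, 2) = 6.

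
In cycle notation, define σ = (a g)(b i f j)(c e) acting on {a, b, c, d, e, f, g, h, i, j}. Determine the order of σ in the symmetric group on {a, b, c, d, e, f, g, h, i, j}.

The cycle type of σ is (4, 2, 2, 1, 1).
The order of σ is the least common multiple of its cycle lengths: lcm(4, 2, 2) = 4.

4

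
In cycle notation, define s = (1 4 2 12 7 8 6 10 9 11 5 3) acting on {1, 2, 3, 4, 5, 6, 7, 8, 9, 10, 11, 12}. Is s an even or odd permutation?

The cycle lengths are 12.
A cycle is odd iff its length is even; s has 1 even-length cycle, so sgn(s) = (−1)^1 and s is odd.

odd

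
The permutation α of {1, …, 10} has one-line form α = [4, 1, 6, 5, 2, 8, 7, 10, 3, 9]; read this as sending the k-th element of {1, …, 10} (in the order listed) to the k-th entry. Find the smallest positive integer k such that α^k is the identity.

20

The disjoint-cycle form of α has cycle lengths 5, 4, 1.
The order of α is the least common multiple of its cycle lengths: lcm(5, 4) = 20.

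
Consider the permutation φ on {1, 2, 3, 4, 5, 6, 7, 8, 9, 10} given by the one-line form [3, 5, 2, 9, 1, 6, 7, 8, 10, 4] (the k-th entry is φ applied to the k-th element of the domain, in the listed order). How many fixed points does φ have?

The fixed points (elements with φ(x) = x) are {6, 7, 8}, so there are 3.

3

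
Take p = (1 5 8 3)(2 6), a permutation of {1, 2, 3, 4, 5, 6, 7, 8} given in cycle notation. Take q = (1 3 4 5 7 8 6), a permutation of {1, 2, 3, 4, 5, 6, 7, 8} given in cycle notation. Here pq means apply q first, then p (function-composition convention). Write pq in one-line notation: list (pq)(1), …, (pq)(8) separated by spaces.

1 6 4 8 7 5 3 2

Chase each element through q then p: 1 → 3 → 1; 2 → 2 → 6; 3 → 4 → 4; 4 → 5 → 8; 5 → 7 → 7; 6 → 1 → 5; 7 → 8 → 3; 8 → 6 → 2.
So pq in one-line form is 1 6 4 8 7 5 3 2.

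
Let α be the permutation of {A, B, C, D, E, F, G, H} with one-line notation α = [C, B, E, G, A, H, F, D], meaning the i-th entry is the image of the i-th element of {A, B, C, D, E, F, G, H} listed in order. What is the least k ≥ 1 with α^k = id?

The disjoint-cycle form of α has cycle lengths 4, 3, 1.
The order is lcm(4, 3) = 12.

12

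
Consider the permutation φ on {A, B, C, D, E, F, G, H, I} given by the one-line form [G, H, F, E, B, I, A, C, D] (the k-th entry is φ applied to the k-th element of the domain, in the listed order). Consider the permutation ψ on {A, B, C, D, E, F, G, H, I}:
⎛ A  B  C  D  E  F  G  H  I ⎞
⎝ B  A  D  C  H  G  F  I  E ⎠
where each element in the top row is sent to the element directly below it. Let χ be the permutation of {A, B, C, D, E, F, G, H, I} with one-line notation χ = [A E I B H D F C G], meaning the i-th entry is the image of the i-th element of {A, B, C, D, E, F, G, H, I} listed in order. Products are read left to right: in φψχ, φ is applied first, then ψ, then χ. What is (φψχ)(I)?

(φψχ)(I) = χ(ψ(φ(I))). φ(I) = D, then ψ(D) = C, then χ(C) = I, so the result is I.

I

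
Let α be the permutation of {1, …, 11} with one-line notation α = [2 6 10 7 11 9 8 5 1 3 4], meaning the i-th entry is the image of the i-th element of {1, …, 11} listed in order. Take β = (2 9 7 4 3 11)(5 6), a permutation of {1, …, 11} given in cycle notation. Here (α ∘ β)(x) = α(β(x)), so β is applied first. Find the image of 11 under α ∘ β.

(α ∘ β)(11) = α(β(11)). β(11) = 2, then α(2) = 6. So (α ∘ β)(11) = 6.

6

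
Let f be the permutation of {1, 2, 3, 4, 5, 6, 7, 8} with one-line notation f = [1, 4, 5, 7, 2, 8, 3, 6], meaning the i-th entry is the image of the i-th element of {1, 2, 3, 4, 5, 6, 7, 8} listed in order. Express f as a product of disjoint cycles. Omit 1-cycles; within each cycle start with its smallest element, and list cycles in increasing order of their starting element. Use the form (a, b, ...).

(2, 4, 7, 3, 5)(6, 8)

Iterating f from 2 gives 2 → 4 → 7 → 3 → 5 → 2; that is the 5-cycle (2, 4, 7, 3, 5).
Repeating from the next unused element and collecting all non-trivial cycles gives (2, 4, 7, 3, 5)(6, 8).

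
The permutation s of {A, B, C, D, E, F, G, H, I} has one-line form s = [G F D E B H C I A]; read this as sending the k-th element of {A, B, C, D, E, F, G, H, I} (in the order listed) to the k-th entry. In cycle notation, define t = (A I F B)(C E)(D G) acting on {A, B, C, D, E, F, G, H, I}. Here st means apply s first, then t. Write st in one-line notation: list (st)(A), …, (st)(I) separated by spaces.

(st)(x) = t(s(x)). Computing each image: t(s(A)) = t(G) = D, t(s(B)) = t(F) = B, t(s(C)) = t(D) = G, t(s(D)) = t(E) = C, t(s(E)) = t(B) = A, t(s(F)) = t(H) = H, t(s(G)) = t(C) = E, t(s(H)) = t(I) = F, t(s(I)) = t(A) = I.
Hence st = [D B G C A H E F I].

D B G C A H E F I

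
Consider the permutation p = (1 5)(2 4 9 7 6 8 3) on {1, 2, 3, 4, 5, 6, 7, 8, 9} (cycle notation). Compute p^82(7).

7 lies in the 7-cycle (2 4 9 7 6 8 3).
On a 7-cycle, p^7 is the identity, so p^82 = p^5 there (82 ≡ 5 mod 7).
Stepping 5 places around the cycle: 7 → 6 → 8 → 3 → 2 → 4.

4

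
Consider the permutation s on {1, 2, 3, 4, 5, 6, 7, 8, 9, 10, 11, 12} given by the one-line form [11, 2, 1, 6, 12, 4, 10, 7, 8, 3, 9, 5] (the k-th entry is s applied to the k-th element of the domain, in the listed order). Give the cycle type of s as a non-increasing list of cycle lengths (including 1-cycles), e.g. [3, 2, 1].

[7, 2, 2, 1]

The disjoint cycles are (1, 11, 9, 8, 7, 10, 3)(2)(4, 6)(5, 12), with lengths 7, 2, 2, 1 in non-increasing order.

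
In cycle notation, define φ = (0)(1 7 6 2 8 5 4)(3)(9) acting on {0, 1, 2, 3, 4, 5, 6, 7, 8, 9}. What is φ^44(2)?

5

2 lies in the 7-cycle (1 7 6 2 8 5 4).
Since the cycle has length 7, φ^44 acts on it the same as φ^2 (44 mod 7 = 2).
Stepping 2 places around the cycle: 2 → 8 → 5.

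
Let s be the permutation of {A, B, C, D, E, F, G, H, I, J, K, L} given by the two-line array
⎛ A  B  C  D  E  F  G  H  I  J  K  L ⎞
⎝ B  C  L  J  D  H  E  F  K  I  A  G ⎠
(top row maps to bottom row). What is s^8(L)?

B

Tracing L → G → … returns to L after 10 steps, so L lies in a 10-cycle (A B C L G E D J I K).
Stepping 8 places around the cycle: L → G → E → D → J → I → K → A → B.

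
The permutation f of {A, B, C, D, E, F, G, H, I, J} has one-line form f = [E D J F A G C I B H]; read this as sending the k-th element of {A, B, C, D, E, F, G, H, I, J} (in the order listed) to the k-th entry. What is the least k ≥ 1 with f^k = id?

The disjoint-cycle form of f has cycle lengths 8, 2.
Since disjoint cycles commute, ord(f) = lcm(8, 2) = 8.

8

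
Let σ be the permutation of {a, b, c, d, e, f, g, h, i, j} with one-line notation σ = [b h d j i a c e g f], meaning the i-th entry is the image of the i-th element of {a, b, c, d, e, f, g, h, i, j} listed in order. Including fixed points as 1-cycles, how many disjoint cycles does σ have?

The cycle decomposition is (a, b, h, e, i, g, c, d, j, f), which has 1 cycle (counting 1-cycles).

1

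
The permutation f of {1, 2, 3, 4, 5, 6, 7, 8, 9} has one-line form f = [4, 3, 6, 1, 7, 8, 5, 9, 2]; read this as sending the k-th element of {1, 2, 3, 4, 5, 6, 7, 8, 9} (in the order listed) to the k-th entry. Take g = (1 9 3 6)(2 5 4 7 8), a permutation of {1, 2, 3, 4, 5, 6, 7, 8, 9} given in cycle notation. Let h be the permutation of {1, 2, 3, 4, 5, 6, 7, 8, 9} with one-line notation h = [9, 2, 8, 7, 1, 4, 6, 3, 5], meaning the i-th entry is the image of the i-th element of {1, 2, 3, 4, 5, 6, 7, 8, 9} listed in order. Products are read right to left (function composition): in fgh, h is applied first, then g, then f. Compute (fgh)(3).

3

(fgh)(3) = f(g(h(3))). h(3) = 8, then g(8) = 2, then f(2) = 3, so the result is 3.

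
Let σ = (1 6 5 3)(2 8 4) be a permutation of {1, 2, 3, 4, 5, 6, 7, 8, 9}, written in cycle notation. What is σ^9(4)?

4

4 lies in the 3-cycle (2 8 4).
On a 3-cycle, σ^3 is the identity, so σ^9 = σ^0 there (9 ≡ 0 mod 3).
So σ^9(4) = 4.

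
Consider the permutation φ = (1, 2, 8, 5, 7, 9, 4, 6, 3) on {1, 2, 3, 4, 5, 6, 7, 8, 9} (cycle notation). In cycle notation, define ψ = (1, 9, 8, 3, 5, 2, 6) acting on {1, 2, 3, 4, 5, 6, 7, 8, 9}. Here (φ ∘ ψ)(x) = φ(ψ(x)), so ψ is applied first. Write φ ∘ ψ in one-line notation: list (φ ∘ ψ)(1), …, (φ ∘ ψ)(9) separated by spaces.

Chase each element through ψ then φ: 1 → 9 → 4; 2 → 6 → 3; 3 → 5 → 7; 4 → 4 → 6; 5 → 2 → 8; 6 → 1 → 2; 7 → 7 → 9; 8 → 3 → 1; 9 → 8 → 5.
So φ ∘ ψ in one-line form is 4 3 7 6 8 2 9 1 5.

4 3 7 6 8 2 9 1 5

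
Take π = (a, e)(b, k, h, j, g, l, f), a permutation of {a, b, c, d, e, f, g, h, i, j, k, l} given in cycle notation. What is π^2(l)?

b

l lies in the 7-cycle (b, k, h, j, g, l, f).
Advancing 2 steps from l: l → f → b.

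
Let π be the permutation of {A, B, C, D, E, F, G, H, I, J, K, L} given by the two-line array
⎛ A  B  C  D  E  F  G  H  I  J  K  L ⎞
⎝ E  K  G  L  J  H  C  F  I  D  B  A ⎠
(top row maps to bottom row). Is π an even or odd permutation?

odd

In disjoint-cycle form the cycle lengths are 5, 2, 2, 2, 1.
A cycle is odd iff its length is even; π has 3 even-length cycles, so sgn(π) = (−1)^3 and π is odd.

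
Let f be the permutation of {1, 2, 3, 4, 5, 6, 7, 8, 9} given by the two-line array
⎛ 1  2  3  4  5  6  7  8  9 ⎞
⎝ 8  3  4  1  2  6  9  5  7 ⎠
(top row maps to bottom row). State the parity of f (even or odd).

In disjoint-cycle form the cycle lengths are 6, 2, 1.
A cycle of length ℓ contributes ℓ−1 transpositions, so f is a product of 5 + 1 = 6 transpositions — even.

even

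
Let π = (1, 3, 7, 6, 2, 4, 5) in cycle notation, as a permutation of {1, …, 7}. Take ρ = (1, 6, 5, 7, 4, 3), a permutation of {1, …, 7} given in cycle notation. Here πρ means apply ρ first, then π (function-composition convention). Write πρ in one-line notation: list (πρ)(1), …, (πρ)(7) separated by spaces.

(πρ)(x) = π(ρ(x)). Computing each image: π(ρ(1)) = π(6) = 2, π(ρ(2)) = π(2) = 4, π(ρ(3)) = π(1) = 3, π(ρ(4)) = π(3) = 7, π(ρ(5)) = π(7) = 6, π(ρ(6)) = π(5) = 1, π(ρ(7)) = π(4) = 5.
Hence πρ = [2 4 3 7 6 1 5].

2 4 3 7 6 1 5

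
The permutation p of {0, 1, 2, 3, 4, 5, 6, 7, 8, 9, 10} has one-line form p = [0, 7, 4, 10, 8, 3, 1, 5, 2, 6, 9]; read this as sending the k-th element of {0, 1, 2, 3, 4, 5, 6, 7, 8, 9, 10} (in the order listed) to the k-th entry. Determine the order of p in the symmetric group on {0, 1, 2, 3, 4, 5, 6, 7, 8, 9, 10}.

21

Writing p as disjoint cycles, the cycle lengths are 7, 3, 1.
The order of p is the least common multiple of its cycle lengths: lcm(7, 3) = 21.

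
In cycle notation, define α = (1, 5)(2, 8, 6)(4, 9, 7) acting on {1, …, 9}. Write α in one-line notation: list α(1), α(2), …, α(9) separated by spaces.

Each element maps to the next entry in its cycle (wrapping to the front): 1↦5, 2↦8, 3↦3, 4↦9, 5↦1, 6↦2, 7↦4, 8↦6, 9↦7.
So the one-line form is 5 8 3 9 1 2 4 6 7.

5 8 3 9 1 2 4 6 7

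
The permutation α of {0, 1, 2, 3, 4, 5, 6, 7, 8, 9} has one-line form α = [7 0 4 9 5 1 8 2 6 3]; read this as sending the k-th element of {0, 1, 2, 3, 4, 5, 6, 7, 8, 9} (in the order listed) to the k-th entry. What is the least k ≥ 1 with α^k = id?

6

Writing α as disjoint cycles, the cycle lengths are 6, 2, 2.
Since disjoint cycles commute, ord(α) = lcm(6, 2, 2) = 6.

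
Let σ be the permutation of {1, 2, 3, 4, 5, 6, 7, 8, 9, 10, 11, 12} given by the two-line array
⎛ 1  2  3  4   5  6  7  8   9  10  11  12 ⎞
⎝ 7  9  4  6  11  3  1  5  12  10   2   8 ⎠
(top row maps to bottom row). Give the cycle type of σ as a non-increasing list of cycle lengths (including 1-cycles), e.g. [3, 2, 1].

[6, 3, 2, 1]

The disjoint cycles are (1, 7)(2, 9, 12, 8, 5, 11)(3, 4, 6)(10), with lengths 6, 3, 2, 1 in non-increasing order.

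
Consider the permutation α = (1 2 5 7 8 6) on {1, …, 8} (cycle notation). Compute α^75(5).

6

5 lies in the 6-cycle (1 2 5 7 8 6).
Powers repeat with period 6 on this cycle, and 75 mod 6 = 3, so α^75(5) = α^3(5).
Stepping 3 places around the cycle: 5 → 7 → 8 → 6.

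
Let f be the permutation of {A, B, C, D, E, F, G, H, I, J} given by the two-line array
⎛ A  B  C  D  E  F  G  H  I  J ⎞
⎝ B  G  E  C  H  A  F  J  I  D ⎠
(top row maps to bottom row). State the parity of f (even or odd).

odd

In disjoint-cycle form the cycle lengths are 5, 4, 1.
A cycle is odd iff its length is even; f has 1 even-length cycle, so sgn(f) = (−1)^1 and f is odd.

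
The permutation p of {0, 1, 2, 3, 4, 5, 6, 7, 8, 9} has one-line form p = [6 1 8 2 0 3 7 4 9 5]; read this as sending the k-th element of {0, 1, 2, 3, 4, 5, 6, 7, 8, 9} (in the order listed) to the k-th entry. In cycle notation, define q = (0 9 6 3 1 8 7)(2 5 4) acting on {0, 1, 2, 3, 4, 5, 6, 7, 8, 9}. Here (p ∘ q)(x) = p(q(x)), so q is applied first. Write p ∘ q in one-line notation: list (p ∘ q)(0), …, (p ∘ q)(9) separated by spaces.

(p ∘ q)(x) = p(q(x)). Computing each image: p(q(0)) = p(9) = 5, p(q(1)) = p(8) = 9, p(q(2)) = p(5) = 3, p(q(3)) = p(1) = 1, p(q(4)) = p(2) = 8, p(q(5)) = p(4) = 0, p(q(6)) = p(3) = 2, p(q(7)) = p(0) = 6, p(q(8)) = p(7) = 4, p(q(9)) = p(6) = 7.
Hence p ∘ q = [5 9 3 1 8 0 2 6 4 7].

5 9 3 1 8 0 2 6 4 7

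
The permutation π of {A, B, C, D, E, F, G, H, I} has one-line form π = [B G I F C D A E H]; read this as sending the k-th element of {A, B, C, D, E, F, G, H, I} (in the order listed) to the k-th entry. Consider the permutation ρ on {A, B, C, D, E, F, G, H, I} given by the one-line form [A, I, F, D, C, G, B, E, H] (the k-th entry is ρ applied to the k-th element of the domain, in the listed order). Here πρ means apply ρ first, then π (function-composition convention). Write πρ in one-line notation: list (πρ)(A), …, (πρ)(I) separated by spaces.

B H D F I A G C E

(πρ)(x) = π(ρ(x)). Computing each image: π(ρ(A)) = π(A) = B, π(ρ(B)) = π(I) = H, π(ρ(C)) = π(F) = D, π(ρ(D)) = π(D) = F, π(ρ(E)) = π(C) = I, π(ρ(F)) = π(G) = A, π(ρ(G)) = π(B) = G, π(ρ(H)) = π(E) = C, π(ρ(I)) = π(H) = E.
Hence πρ = [B H D F I A G C E].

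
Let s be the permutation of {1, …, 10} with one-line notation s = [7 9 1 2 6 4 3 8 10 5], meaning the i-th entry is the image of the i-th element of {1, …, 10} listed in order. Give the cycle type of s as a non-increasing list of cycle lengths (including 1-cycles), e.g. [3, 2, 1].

The disjoint cycles are (1, 7, 3)(2, 9, 10, 5, 6, 4)(8), with lengths 6, 3, 1 in non-increasing order.

[6, 3, 1]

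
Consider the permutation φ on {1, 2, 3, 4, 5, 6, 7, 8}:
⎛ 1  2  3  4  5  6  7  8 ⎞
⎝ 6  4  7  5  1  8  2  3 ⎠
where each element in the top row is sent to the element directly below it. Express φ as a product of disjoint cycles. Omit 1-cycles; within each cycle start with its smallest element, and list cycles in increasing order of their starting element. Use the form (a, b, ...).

(1, 6, 8, 3, 7, 2, 4, 5)

Start at 1 and follow images: 1 → 6 → 8 → 3 → 7 → 2 → 4 → 5 → 1, giving the cycle (1, 6, 8, 3, 7, 2, 4, 5).
Repeating from the next unused element and collecting all non-trivial cycles gives (1, 6, 8, 3, 7, 2, 4, 5).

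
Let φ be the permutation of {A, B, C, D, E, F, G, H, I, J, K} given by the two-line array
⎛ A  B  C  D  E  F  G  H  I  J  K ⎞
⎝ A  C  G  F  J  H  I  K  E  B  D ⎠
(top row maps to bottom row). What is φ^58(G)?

B

Tracing G → I → … returns to G after 6 steps, so G lies in a 6-cycle (B, C, G, I, E, J).
Since the cycle has length 6, φ^58 acts on it the same as φ^4 (58 mod 6 = 4).
Stepping 4 places around the cycle: G → I → E → J → B.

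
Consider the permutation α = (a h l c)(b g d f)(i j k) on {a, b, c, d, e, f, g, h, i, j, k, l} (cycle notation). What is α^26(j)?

i

j lies in the 3-cycle (i j k).
On a 3-cycle, α^3 is the identity, so α^26 = α^2 there (26 ≡ 2 mod 3).
Advancing 2 steps from j: j → k → i.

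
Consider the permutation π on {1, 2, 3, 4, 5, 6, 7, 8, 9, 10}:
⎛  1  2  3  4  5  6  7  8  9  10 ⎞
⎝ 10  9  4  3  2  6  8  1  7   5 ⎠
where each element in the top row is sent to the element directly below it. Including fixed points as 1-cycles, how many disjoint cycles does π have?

The cycle decomposition is (1, 10, 5, 2, 9, 7, 8)(3, 4)(6), which has 3 cycles (counting 1-cycles).

3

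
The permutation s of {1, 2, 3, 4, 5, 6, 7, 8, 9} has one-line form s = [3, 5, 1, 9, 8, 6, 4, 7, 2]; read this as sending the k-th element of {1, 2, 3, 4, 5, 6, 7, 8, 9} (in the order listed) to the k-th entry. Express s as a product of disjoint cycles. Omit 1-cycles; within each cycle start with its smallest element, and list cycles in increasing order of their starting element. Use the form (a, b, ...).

(1, 3)(2, 5, 8, 7, 4, 9)

From 1: 1 → 3 → 1, closing the cycle (1, 3).
Continuing from each remaining unvisited element yields (1, 3)(2, 5, 8, 7, 4, 9).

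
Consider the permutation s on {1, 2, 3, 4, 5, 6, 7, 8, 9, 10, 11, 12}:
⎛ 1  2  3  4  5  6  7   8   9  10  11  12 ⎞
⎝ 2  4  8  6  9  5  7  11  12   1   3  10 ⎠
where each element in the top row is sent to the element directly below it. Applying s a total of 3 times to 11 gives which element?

11

Tracing 11 → 3 → … returns to 11 after 3 steps, so 11 lies in a 3-cycle (3, 8, 11).
Powers repeat with period 3 on this cycle, and 3 mod 3 = 0, so s^3(11) = s^0(11).
So s^3(11) = 11.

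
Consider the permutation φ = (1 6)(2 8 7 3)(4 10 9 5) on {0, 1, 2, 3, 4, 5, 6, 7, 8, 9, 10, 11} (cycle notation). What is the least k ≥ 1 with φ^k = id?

4

The disjoint cycles have lengths 4, 4, 2, 1, 1.
The order of φ is the least common multiple of its cycle lengths: lcm(4, 4, 2) = 4.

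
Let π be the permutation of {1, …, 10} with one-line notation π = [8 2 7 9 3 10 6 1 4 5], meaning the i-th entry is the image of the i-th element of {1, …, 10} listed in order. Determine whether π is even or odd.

even

In disjoint-cycle form the cycle lengths are 5, 2, 2, 1.
A cycle of length ℓ contributes ℓ−1 transpositions, so π is a product of 4 + 1 + 1 = 6 transpositions — even.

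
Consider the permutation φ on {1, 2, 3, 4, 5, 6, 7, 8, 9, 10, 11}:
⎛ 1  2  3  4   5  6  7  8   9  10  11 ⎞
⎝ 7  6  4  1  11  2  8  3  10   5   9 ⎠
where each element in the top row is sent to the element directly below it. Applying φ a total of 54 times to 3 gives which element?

Tracing 3 → 4 → … returns to 3 after 5 steps, so 3 lies in a 5-cycle (1 7 8 3 4).
On a 5-cycle, φ^5 is the identity, so φ^54 = φ^4 there (54 ≡ 4 mod 5).
Advancing 4 steps from 3: 3 → 4 → 1 → 7 → 8.

8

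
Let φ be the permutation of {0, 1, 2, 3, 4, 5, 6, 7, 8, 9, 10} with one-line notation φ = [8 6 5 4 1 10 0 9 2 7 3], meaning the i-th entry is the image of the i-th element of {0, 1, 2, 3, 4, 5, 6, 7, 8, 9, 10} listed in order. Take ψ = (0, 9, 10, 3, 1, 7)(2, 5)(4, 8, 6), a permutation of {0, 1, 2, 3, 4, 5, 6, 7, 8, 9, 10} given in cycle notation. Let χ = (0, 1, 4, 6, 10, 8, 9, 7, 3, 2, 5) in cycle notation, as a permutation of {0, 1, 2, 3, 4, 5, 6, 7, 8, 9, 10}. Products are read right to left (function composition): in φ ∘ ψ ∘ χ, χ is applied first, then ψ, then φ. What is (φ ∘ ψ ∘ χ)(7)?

6

Apply the permutations in order: χ(7) = 3, then ψ(3) = 1, then φ(1) = 6. So (φ ∘ ψ ∘ χ)(7) = 6.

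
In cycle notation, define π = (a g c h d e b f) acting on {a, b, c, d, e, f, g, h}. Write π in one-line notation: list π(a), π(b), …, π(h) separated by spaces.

Image by image: a↦g, b↦f, c↦h, d↦e, e↦b, f↦a, g↦c, h↦d.
Listing these in domain order gives g f h e b a c d.

g f h e b a c d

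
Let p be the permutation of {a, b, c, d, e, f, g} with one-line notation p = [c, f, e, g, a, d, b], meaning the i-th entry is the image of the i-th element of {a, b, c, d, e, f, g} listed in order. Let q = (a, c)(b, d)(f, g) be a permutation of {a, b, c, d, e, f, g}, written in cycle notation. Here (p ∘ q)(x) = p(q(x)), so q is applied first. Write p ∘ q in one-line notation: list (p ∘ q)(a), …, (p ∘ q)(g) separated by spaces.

For each element, apply q then p: a → c → e; b → d → g; c → a → c; d → b → f; e → e → a; f → g → b; g → f → d.
So p ∘ q in one-line form is e g c f a b d.

e g c f a b d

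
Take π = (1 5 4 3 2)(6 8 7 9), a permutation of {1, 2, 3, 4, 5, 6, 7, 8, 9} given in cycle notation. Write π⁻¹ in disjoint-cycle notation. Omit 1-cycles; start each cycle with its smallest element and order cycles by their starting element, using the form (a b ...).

(1 2 3 4 5)(6 9 7 8)

The inverse reverses each cycle.
Reversing each cycle of π and rotating so the smallest element leads gives (1 2 3 4 5)(6 9 7 8).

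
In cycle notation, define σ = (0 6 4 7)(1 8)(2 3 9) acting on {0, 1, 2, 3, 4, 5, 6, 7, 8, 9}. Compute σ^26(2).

2 lies in the 3-cycle (2 3 9).
On a 3-cycle, σ^3 is the identity, so σ^26 = σ^2 there (26 ≡ 2 mod 3).
Stepping 2 places around the cycle: 2 → 3 → 9.

9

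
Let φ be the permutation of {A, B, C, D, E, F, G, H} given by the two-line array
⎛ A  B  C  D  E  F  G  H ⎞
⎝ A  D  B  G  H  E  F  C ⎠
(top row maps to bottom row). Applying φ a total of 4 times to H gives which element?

G

Tracing H → C → … returns to H after 7 steps, so H lies in a 7-cycle (B, D, G, F, E, H, C).
Advancing 4 steps from H: H → C → B → D → G.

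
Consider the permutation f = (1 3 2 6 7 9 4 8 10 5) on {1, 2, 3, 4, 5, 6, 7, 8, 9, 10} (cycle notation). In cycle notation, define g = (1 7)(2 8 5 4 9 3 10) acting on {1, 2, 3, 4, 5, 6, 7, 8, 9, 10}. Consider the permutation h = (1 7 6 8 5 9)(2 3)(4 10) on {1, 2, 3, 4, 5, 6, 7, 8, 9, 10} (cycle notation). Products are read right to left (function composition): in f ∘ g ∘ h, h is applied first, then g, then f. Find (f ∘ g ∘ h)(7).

(f ∘ g ∘ h)(7) = f(g(h(7))). h(7) = 6, then g(6) = 6, then f(6) = 7, so the result is 7.

7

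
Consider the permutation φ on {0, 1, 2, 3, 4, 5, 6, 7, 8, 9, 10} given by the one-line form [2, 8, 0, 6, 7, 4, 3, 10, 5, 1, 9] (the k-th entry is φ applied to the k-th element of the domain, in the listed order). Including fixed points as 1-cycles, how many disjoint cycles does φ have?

The cycle decomposition is (0, 2)(1, 8, 5, 4, 7, 10, 9)(3, 6), which has 3 cycles (counting 1-cycles).

3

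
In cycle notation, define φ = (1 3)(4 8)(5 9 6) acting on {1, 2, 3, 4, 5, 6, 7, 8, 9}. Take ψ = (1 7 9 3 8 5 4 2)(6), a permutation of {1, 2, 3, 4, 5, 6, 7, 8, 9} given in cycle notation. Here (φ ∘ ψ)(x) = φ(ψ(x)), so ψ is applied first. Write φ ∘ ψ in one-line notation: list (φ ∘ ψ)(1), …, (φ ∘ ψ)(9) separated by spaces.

For each element, apply ψ then φ: 1 → 7 → 7; 2 → 1 → 3; 3 → 8 → 4; 4 → 2 → 2; 5 → 4 → 8; 6 → 6 → 5; 7 → 9 → 6; 8 → 5 → 9; 9 → 3 → 1.
Collecting the images, φ ∘ ψ = [7 3 4 2 8 5 6 9 1].

7 3 4 2 8 5 6 9 1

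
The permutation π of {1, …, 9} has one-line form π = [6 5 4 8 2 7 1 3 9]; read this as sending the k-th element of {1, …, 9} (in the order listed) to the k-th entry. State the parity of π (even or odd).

odd

In disjoint-cycle form the cycle lengths are 3, 3, 2, 1.
A cycle is odd iff its length is even; π has 1 even-length cycle, so sgn(π) = (−1)^1 and π is odd.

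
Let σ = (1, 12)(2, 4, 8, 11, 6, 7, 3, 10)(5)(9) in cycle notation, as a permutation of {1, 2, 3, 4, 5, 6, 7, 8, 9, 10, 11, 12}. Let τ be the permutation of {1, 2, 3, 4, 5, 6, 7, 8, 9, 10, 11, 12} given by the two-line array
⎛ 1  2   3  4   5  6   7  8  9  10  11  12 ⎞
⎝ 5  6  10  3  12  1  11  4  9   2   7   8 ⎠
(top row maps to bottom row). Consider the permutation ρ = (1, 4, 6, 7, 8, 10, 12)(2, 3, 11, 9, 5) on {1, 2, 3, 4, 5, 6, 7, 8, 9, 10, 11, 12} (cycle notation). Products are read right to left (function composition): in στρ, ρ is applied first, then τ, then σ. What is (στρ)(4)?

Chase 4: ρ(4) = 6; τ(6) = 1; σ(1) = 12. Hence (στρ)(4) = 12.

12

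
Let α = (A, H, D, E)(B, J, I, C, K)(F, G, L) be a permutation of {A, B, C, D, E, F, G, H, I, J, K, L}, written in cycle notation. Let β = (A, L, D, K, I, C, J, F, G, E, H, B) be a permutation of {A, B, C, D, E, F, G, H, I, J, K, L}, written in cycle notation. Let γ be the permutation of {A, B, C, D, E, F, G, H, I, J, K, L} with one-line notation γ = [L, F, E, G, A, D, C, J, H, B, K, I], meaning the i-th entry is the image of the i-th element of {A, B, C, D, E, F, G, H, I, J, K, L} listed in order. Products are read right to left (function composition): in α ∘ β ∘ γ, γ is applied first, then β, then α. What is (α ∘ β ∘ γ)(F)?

B

Apply the permutations in order: γ(F) = D, then β(D) = K, then α(K) = B. So (α ∘ β ∘ γ)(F) = B.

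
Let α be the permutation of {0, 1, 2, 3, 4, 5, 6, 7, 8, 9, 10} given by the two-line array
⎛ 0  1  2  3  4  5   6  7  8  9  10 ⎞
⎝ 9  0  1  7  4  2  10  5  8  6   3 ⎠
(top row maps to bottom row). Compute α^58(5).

Tracing 5 → 2 → … returns to 5 after 9 steps, so 5 lies in a 9-cycle (0 9 6 10 3 7 5 2 1).
Powers repeat with period 9 on this cycle, and 58 mod 9 = 4, so α^58(5) = α^4(5).
Stepping 4 places around the cycle: 5 → 2 → 1 → 0 → 9.

9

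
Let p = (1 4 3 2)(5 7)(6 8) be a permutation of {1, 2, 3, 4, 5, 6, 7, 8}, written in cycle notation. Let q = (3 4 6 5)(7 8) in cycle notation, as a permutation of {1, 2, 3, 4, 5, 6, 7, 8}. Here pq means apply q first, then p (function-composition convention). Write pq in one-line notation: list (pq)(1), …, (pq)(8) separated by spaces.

(pq)(x) = p(q(x)). Computing each image: p(q(1)) = p(1) = 4, p(q(2)) = p(2) = 1, p(q(3)) = p(4) = 3, p(q(4)) = p(6) = 8, p(q(5)) = p(3) = 2, p(q(6)) = p(5) = 7, p(q(7)) = p(8) = 6, p(q(8)) = p(7) = 5.
Hence pq = [4 1 3 8 2 7 6 5].

4 1 3 8 2 7 6 5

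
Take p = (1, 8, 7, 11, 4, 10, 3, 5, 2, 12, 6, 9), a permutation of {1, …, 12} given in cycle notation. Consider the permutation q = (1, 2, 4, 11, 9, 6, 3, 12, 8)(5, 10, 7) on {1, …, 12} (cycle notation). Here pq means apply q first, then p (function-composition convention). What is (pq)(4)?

4

q(4) = 11, then p(11) = 4; composing gives (pq)(4) = 4.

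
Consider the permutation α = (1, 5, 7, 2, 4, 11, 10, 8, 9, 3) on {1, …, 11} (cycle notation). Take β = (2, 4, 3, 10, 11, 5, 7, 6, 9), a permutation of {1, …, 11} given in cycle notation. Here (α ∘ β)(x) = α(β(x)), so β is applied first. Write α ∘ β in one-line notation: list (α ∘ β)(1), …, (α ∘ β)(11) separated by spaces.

5 11 8 1 2 3 6 9 4 10 7

For each element, apply β then α: 1 → 1 → 5; 2 → 4 → 11; 3 → 10 → 8; 4 → 3 → 1; 5 → 7 → 2; 6 → 9 → 3; 7 → 6 → 6; 8 → 8 → 9; 9 → 2 → 4; 10 → 11 → 10; 11 → 5 → 7.
So α ∘ β in one-line form is 5 11 8 1 2 3 6 9 4 10 7.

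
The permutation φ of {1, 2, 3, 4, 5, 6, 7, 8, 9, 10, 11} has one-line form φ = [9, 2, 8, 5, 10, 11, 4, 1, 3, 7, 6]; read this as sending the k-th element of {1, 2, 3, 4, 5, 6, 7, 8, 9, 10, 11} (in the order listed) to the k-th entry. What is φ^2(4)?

10

Tracing 4 → 5 → … returns to 4 after 4 steps, so 4 lies in a 4-cycle (4 5 10 7).
Stepping 2 places around the cycle: 4 → 5 → 10.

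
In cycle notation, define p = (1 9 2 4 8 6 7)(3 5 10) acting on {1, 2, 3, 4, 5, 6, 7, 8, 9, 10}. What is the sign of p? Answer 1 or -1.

1

The cycle lengths are 7, 3.
A cycle of length ℓ contributes ℓ−1 transpositions, so p is a product of 6 + 2 = 8 transpositions — even.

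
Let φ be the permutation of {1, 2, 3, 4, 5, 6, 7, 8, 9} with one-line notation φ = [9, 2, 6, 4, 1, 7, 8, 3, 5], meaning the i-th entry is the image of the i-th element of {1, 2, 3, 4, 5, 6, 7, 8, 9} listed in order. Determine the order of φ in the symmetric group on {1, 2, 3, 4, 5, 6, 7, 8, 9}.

Writing φ as disjoint cycles, the cycle lengths are 4, 3, 1, 1.
The order is lcm(4, 3) = 12.

12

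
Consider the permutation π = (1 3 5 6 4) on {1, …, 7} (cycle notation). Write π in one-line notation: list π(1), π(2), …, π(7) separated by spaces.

3 2 5 1 6 4 7

Reading each image from the cycles: 1↦3, 2↦2, 3↦5, 4↦1, 5↦6, 6↦4, 7↦7.
Listing these in domain order gives 3 2 5 1 6 4 7.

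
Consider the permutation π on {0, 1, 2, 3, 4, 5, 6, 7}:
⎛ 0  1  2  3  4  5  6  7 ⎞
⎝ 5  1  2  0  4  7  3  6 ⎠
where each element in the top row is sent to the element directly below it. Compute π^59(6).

7

Tracing 6 → 3 → … returns to 6 after 5 steps, so 6 lies in a 5-cycle (0, 5, 7, 6, 3).
Powers repeat with period 5 on this cycle, and 59 mod 5 = 4, so π^59(6) = π^4(6).
Advancing 4 steps from 6: 6 → 3 → 0 → 5 → 7.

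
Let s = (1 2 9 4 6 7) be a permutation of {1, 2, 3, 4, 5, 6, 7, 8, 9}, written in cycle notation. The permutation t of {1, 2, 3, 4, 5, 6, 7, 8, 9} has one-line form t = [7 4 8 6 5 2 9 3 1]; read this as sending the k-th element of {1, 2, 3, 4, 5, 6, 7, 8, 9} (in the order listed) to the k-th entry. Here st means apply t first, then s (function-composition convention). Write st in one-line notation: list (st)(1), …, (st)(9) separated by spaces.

1 6 8 7 5 9 4 3 2

(st)(x) = s(t(x)). Computing each image: s(t(1)) = s(7) = 1, s(t(2)) = s(4) = 6, s(t(3)) = s(8) = 8, s(t(4)) = s(6) = 7, s(t(5)) = s(5) = 5, s(t(6)) = s(2) = 9, s(t(7)) = s(9) = 4, s(t(8)) = s(3) = 3, s(t(9)) = s(1) = 2.
Hence st = [1 6 8 7 5 9 4 3 2].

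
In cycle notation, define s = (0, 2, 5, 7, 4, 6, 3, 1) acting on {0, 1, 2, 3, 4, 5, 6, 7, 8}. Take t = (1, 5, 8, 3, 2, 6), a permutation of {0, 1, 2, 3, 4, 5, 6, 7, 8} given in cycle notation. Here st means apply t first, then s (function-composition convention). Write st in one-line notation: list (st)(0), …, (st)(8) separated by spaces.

(st)(x) = s(t(x)). Computing each image: s(t(0)) = s(0) = 2, s(t(1)) = s(5) = 7, s(t(2)) = s(6) = 3, s(t(3)) = s(2) = 5, s(t(4)) = s(4) = 6, s(t(5)) = s(8) = 8, s(t(6)) = s(1) = 0, s(t(7)) = s(7) = 4, s(t(8)) = s(3) = 1.
Hence st = [2 7 3 5 6 8 0 4 1].

2 7 3 5 6 8 0 4 1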